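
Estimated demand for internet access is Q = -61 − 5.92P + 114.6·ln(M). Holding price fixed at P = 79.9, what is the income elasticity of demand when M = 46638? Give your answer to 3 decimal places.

0.164

At P = 79.9, M = 46638: Q = 697.962.
Holding P constant, ∂Q/∂M = 114.6/M = 0.00245722.
η_M = (∂Q/∂M)·(M/Q) = 0.00245722 × (46638/697.962) = 0.164.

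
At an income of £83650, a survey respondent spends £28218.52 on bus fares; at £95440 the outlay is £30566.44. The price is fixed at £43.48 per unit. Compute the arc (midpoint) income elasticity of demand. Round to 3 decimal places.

With a constant price, Q₁ = 28218.52/43.48 = 649.000 and Q₂ = 30566.44/43.48 = 703.000 (equivalently, work directly with expenditure since P cancels).
Midpoint %ΔQ = (30566.44 − 28218.52)/29392.48 = 0.07988; midpoint %ΔI = (95440 − 83650)/89545 = 0.13167.
η = 0.07988 / 0.13167 = 0.607.

0.607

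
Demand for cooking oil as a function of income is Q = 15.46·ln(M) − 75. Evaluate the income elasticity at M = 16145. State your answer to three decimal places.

0.207

At M = 16145: Q = 74.798.
dQ/dM = 15.46/M = 0.000957572 at this income.
η = (dQ/dM)·(M/Q) = 0.000957572 × (16145/74.798) = 0.207.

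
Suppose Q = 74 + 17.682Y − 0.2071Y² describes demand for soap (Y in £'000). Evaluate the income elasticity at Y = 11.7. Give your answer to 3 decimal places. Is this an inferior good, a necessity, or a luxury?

0.595 (necessity)

At Y = 11.7: Q = 252.5295.
dQ/dY = 17.682 − 0.4142Y = 12.83586.
η = (dQ/dY)·(Y/Q) = 12.83586 × (11.7/252.5295) = 0.595.
0 < η < 1 ⇒ necessity.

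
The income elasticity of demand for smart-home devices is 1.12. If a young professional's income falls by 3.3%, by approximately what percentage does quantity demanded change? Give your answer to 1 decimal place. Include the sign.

%ΔQ ≈ η × %ΔI = 1.12 × (-3.3%) = -3.7%.

-3.7%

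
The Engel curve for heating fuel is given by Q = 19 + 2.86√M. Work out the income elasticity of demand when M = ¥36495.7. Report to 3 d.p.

0.483

At M = 36495.7: Q = 565.370.
dQ/dM = 2.86/(2√M) = 0.0074854 at this income.
η = (dQ/dM)·(M/Q) = 0.0074854 × (36495.7/565.370) = 0.483.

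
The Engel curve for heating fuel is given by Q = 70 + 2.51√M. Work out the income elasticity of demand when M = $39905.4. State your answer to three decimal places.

At M = 39905.4: Q = 571.406.
dQ/dM = 2.51/(2√M) = 0.00628243 at this income.
η = (dQ/dM)·(M/Q) = 0.00628243 × (39905.4/571.406) = 0.439.

0.439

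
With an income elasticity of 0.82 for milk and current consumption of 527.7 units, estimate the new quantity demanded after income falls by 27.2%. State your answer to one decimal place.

%ΔQ ≈ η × %ΔI = 0.82 × (-27.2%) = -22.304%.
New Q ≈ 527.7 × (1 − 0.22304) = 410.0.

410.0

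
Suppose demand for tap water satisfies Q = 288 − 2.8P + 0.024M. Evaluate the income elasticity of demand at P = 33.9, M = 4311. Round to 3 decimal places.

At P = 33.9, M = 4311: Q = 296.544.
Holding P constant, ∂Q/∂M = 0.024.
η_M = (∂Q/∂M)·(M/Q) = 0.024 × (4311/296.544) = 0.349.

0.349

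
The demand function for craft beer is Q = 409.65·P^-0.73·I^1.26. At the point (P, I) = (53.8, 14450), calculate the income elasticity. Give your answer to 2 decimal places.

For a multiplicative demand Q = A·P^α·I^β, the income elasticity is β everywhere.
Here β = 1.26, so η = 1.26.

1.26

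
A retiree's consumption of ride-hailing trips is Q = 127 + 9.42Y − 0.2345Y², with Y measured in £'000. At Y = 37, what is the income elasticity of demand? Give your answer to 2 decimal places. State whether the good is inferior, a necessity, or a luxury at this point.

At Y = 37: Q = 154.5095.
dQ/dY = 9.42 − 0.469Y = -7.93300.
η = (dQ/dY)·(Y/Q) = -7.93300 × (37/154.5095) = -1.90.
η < 0 ⇒ inferior good.

-1.90 (inferior good)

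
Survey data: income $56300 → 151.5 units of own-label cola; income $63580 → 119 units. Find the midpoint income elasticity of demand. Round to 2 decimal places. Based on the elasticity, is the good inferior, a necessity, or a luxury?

ΔQ = 119 − 151.5 = -32.5; midpoint Q̄ = (151.5 + 119)/2 = 135.25.
ΔI = 63580 − 56300 = 7280; midpoint Ī = (56300 + 63580)/2 = 59940.
η = (ΔQ/Q̄) ÷ (ΔI/Ī) = (-32.5/135.25) ÷ (7280/59940) = -1.98.
η < 0 ⇒ inferior good.

-1.98 (inferior good)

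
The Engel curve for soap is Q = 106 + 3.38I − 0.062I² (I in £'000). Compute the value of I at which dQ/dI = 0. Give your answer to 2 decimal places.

27.26

dQ/dI = 3.38 − 0.124I.
The good is inferior where dQ/dI < 0. Setting dQ/dI = 0 gives I = 3.38 / 0.124 = 27.26.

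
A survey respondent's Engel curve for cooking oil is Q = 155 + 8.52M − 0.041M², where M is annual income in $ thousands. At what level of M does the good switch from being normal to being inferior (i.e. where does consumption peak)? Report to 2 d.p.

dQ/dM = 8.52 − 0.082M.
The good is inferior where dQ/dM < 0. Setting dQ/dM = 0 gives M = 8.52 / 0.082 = 103.90.

103.90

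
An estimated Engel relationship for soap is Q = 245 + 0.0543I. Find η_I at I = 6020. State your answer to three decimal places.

0.572

At I = 6020: Q = 571.886.
dQ/dI = 0.0543.
η = (dQ/dI)·(I/Q) = 0.0543 × (6020/571.886) = 0.572.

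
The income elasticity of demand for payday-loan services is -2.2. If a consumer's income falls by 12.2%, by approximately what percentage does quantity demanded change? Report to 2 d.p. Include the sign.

26.84%

%ΔQ ≈ η × %ΔI = -2.2 × (-12.2%) = 26.84%.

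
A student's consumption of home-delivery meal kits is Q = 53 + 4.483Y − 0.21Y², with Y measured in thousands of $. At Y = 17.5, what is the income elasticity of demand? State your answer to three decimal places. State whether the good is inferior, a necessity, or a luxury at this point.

-0.747 (inferior good)

At Y = 17.5: Q = 67.1400.
dQ/dY = 4.483 − 0.42Y = -2.86700.
η = (dQ/dY)·(Y/Q) = -2.86700 × (17.5/67.1400) = -0.747.
η < 0 ⇒ inferior good.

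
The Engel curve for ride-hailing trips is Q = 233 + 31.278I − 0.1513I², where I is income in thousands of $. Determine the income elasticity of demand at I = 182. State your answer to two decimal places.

At I = 182: Q = 913.9348.
dQ/dI = 31.278 − 0.3026I = -23.79520.
η = (dQ/dI)·(I/Q) = -23.79520 × (182/913.9348) = -4.74.

-4.74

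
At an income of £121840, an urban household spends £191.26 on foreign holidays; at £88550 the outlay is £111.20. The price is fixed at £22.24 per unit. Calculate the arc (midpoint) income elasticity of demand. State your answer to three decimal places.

With a constant price, Q₁ = 191.26/22.24 = 8.600 and Q₂ = 111.20/22.24 = 5.000 (equivalently, work directly with expenditure since P cancels).
Midpoint %ΔQ = (111.20 − 191.26)/151.23 = -0.52939; midpoint %ΔI = (88550 − 121840)/105195 = -0.31646.
η = -0.52939 / -0.31646 = 1.673.

1.673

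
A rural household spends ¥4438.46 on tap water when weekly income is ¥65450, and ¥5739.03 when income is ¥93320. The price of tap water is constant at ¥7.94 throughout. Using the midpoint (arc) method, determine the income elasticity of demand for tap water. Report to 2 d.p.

0.73

With a constant price, Q₁ = 4438.46/7.94 = 559.000 and Q₂ = 5739.03/7.94 = 722.800 (equivalently, work directly with expenditure since P cancels).
Midpoint %ΔQ = (5739.03 − 4438.46)/5088.75 = 0.25558; midpoint %ΔI = (93320 − 65450)/79385 = 0.35107.
η = 0.25558 / 0.35107 = 0.73.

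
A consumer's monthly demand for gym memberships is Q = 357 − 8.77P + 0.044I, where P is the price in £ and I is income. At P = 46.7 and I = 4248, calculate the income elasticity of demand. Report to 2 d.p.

1.39

At P = 46.7, I = 4248: Q = 134.353.
Holding P constant, ∂Q/∂I = 0.044.
η_I = (∂Q/∂I)·(I/Q) = 0.044 × (4248/134.353) = 1.39.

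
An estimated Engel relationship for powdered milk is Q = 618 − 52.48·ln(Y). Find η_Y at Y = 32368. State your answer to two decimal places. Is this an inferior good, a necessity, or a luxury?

At Y = 32368: Q = 72.999.
dQ/dY = -52.48/Y = -0.00162135 at this income.
η = (dQ/dY)·(Y/Q) = -0.00162135 × (32368/72.999) = -0.72.
Since η < 0, the good is an inferior good.

-0.72 (inferior good)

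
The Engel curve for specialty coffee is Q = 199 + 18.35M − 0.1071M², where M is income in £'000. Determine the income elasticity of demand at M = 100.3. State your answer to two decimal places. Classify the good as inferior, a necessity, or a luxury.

At M = 100.3: Q = 962.0694.
dQ/dM = 18.35 − 0.2142M = -3.13426.
η = (dQ/dM)·(M/Q) = -3.13426 × (100.3/962.0694) = -0.33.
η < 0 ⇒ inferior good.

-0.33 (inferior good)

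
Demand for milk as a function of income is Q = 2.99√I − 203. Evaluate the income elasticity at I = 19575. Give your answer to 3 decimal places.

0.971

At I = 19575: Q = 215.333.
dQ/dI = 2.99/(2√I) = 0.0106854 at this income.
η = (dQ/dI)·(I/Q) = 0.0106854 × (19575/215.333) = 0.971.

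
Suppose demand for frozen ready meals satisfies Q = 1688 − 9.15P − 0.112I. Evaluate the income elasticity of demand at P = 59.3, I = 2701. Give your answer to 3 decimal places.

-0.359

At P = 59.3, I = 2701: Q = 842.893.
Holding P constant, ∂Q/∂I = −0.112.
η_I = (∂Q/∂I)·(I/Q) = -0.112 × (2701/842.893) = -0.359.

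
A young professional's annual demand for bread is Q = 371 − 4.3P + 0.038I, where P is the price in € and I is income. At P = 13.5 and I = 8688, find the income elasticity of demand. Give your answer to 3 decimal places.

At P = 13.5, I = 8688: Q = 643.094.
Holding P constant, ∂Q/∂I = 0.038.
η_I = (∂Q/∂I)·(I/Q) = 0.038 × (8688/643.094) = 0.513.

0.513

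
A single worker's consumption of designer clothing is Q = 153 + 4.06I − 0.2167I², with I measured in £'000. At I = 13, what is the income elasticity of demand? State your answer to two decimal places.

At I = 13: Q = 169.1577.
dQ/dI = 4.06 − 0.4334I = -1.57420.
η = (dQ/dI)·(I/Q) = -1.57420 × (13/169.1577) = -0.12.

-0.12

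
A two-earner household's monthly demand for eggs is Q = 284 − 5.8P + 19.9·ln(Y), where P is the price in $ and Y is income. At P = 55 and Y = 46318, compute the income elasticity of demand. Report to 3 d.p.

At P = 55, Y = 46318: Q = 178.791.
Holding P constant, ∂Q/∂Y = 19.9/Y = 0.000429639.
η_Y = (∂Q/∂Y)·(Y/Q) = 0.000429639 × (46318/178.791) = 0.111.

0.111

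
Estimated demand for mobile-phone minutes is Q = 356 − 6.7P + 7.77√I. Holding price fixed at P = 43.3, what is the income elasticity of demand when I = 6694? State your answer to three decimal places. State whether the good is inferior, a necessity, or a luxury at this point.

0.453 (necessity)

At P = 43.3, I = 6694: Q = 701.607.
Holding P constant, ∂Q/∂I = 7.77/(2√I) = 0.0474841.
η_I = (∂Q/∂I)·(I/Q) = 0.0474841 × (6694/701.607) = 0.453.
Since 0 < η < 1, this is a necessity.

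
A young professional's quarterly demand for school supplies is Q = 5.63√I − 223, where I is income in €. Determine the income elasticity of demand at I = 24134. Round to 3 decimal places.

0.671

At I = 24134: Q = 651.627.
dQ/dI = 5.63/(2√I) = 0.0181202 at this income.
η = (dQ/dI)·(I/Q) = 0.0181202 × (24134/651.627) = 0.671.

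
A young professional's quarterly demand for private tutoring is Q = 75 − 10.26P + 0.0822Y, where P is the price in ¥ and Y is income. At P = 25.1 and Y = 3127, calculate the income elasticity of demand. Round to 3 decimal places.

At P = 25.1, Y = 3127: Q = 74.513.
Holding P constant, ∂Q/∂Y = 0.0822.
η_Y = (∂Q/∂Y)·(Y/Q) = 0.0822 × (3127/74.513) = 3.450.

3.450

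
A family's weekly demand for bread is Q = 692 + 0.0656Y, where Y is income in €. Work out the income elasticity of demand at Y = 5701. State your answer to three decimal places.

0.351

At Y = 5701: Q = 1065.986.
dQ/dY = 0.0656.
η = (dQ/dY)·(Y/Q) = 0.0656 × (5701/1065.986) = 0.351.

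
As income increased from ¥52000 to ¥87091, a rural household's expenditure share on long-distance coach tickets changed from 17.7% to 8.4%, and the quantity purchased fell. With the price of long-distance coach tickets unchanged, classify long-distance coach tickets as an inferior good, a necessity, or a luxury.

Quantity demanded falls as income rises, so η < 0.

inferior good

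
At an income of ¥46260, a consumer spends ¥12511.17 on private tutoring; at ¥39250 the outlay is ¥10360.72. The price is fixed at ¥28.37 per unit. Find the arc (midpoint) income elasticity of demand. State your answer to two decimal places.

With a constant price, Q₁ = 12511.17/28.37 = 441.000 and Q₂ = 10360.72/28.37 = 365.200 (equivalently, work directly with expenditure since P cancels).
Midpoint %ΔQ = (10360.72 − 12511.17)/11435.95 = -0.18804; midpoint %ΔI = (39250 − 46260)/42755 = -0.16396.
η = -0.18804 / -0.16396 = 1.15.

1.15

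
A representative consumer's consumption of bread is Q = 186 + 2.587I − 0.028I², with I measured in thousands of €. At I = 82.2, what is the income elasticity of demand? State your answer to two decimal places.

At I = 82.2: Q = 209.4599.
dQ/dI = 2.587 − 0.056I = -2.01620.
η = (dQ/dI)·(I/Q) = -2.01620 × (82.2/209.4599) = -0.79.

-0.79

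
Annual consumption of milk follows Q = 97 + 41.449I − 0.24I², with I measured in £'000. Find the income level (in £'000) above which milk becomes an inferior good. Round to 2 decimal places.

dQ/dI = 41.449 − 0.48I.
The good is inferior where dQ/dI < 0. Setting dQ/dI = 0 gives I = 41.449 / 0.48 = 86.35.

86.35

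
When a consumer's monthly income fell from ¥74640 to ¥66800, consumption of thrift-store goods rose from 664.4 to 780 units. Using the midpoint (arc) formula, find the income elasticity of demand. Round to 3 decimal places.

-1.444

ΔQ = 780 − 664.4 = 115.6; midpoint Q̄ = (664.4 + 780)/2 = 722.2.
ΔI = 66800 − 74640 = -7840; midpoint Ī = (74640 + 66800)/2 = 70720.
η = (ΔQ/Q̄) ÷ (ΔI/Ī) = (115.6/722.2) ÷ (-7840/70720) = -1.444.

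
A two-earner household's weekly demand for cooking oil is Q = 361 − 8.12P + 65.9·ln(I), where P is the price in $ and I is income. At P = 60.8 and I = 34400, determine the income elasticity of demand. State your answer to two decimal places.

0.12

At P = 60.8, I = 34400: Q = 555.683.
Holding P constant, ∂Q/∂I = 65.9/I = 0.0019157.
η_I = (∂Q/∂I)·(I/Q) = 0.0019157 × (34400/555.683) = 0.12.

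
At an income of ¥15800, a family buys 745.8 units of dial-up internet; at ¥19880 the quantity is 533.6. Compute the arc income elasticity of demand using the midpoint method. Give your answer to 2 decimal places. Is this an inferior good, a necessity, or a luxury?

-1.45 (inferior good)

ΔQ = 533.6 − 745.8 = -212.2; midpoint Q̄ = (745.8 + 533.6)/2 = 639.7.
ΔI = 19880 − 15800 = 4080; midpoint Ī = (15800 + 19880)/2 = 17840.
η = (ΔQ/Q̄) ÷ (ΔI/Ī) = (-212.2/639.7) ÷ (4080/17840) = -1.45.
η < 0 ⇒ inferior good.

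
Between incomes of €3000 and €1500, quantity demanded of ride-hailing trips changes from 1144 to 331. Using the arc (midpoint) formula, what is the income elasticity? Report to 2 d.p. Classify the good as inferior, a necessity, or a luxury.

1.65 (luxury)

ΔQ = 331 − 1144 = -813; midpoint Q̄ = (1144 + 331)/2 = 737.5.
ΔI = 1500 − 3000 = -1500; midpoint Ī = (3000 + 1500)/2 = 2250.
η = (ΔQ/Q̄) ÷ (ΔI/Ī) = (-813/737.5) ÷ (-1500/2250) = 1.65.
η > 1 ⇒ luxury.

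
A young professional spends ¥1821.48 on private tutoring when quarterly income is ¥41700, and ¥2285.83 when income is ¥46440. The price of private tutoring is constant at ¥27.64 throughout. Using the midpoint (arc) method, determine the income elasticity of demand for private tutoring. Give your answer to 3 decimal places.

With a constant price, Q₁ = 1821.48/27.64 = 65.900 and Q₂ = 2285.83/27.64 = 82.700 (equivalently, work directly with expenditure since P cancels).
Midpoint %ΔQ = (2285.83 − 1821.48)/2053.65 = 0.22611; midpoint %ΔI = (46440 − 41700)/44070 = 0.10756.
η = 0.22611 / 0.10756 = 2.102.

2.102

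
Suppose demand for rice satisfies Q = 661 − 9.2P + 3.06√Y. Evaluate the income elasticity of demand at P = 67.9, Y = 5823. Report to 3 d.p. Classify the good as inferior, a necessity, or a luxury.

0.433 (necessity)

At P = 67.9, Y = 5823: Q = 269.824.
Holding P constant, ∂Q/∂Y = 3.06/(2√Y) = 0.0200502.
η_Y = (∂Q/∂Y)·(Y/Q) = 0.0200502 × (5823/269.824) = 0.433.
Since 0 < η < 1, this is a necessity.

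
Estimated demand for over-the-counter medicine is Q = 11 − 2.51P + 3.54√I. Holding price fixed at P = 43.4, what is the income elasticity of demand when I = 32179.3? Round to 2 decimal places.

0.59

At P = 43.4, I = 32179.3: Q = 537.092.
Holding P constant, ∂Q/∂I = 3.54/(2√I) = 0.009867.
η_I = (∂Q/∂I)·(I/Q) = 0.009867 × (32179.3/537.092) = 0.59.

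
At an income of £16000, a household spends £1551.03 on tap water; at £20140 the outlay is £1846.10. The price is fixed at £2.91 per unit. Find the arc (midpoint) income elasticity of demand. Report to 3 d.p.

0.758

With a constant price, Q₁ = 1551.03/2.91 = 533.000 and Q₂ = 1846.10/2.91 = 634.399 (equivalently, work directly with expenditure since P cancels).
Midpoint %ΔQ = (1846.10 − 1551.03)/1698.57 = 0.17372; midpoint %ΔI = (20140 − 16000)/18070 = 0.22911.
η = 0.17372 / 0.22911 = 0.758.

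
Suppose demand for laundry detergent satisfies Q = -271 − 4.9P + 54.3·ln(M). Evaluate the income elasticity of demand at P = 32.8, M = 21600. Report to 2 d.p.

0.49

At P = 32.8, M = 21600: Q = 110.218.
Holding P constant, ∂Q/∂M = 54.3/M = 0.00251389.
η_M = (∂Q/∂M)·(M/Q) = 0.00251389 × (21600/110.218) = 0.49.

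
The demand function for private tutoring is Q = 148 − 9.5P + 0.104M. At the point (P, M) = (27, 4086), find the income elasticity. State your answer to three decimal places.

At P = 27, M = 4086: Q = 316.444.
Holding P constant, ∂Q/∂M = 0.104.
η_M = (∂Q/∂M)·(M/Q) = 0.104 × (4086/316.444) = 1.343.

1.343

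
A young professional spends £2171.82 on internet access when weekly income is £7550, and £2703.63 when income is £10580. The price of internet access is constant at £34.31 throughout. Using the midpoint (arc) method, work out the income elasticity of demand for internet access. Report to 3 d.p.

With a constant price, Q₁ = 2171.82/34.31 = 63.300 and Q₂ = 2703.63/34.31 = 78.800 (equivalently, work directly with expenditure since P cancels).
Midpoint %ΔQ = (2703.63 − 2171.82)/2437.73 = 0.21816; midpoint %ΔI = (10580 − 7550)/9065 = 0.33425.
η = 0.21816 / 0.33425 = 0.653.

0.653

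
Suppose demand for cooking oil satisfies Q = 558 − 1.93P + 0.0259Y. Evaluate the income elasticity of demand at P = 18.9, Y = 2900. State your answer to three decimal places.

At P = 18.9, Y = 2900: Q = 596.633.
Holding P constant, ∂Q/∂Y = 0.0259.
η_Y = (∂Q/∂Y)·(Y/Q) = 0.0259 × (2900/596.633) = 0.126.

0.126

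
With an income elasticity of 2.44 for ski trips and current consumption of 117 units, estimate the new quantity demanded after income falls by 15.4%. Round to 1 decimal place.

%ΔQ ≈ η × %ΔI = 2.44 × (-15.4%) = -37.576%.
New Q ≈ 117 × (1 − 0.37576) = 73.0.

73.0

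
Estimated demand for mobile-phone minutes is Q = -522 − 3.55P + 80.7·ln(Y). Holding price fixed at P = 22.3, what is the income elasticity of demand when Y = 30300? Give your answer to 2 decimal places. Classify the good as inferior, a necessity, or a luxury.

0.35 (necessity)

At P = 22.3, Y = 30300: Q = 231.570.
Holding P constant, ∂Q/∂Y = 80.7/Y = 0.00266337.
η_Y = (∂Q/∂Y)·(Y/Q) = 0.00266337 × (30300/231.570) = 0.35.
Since 0 < η < 1, this is a necessity.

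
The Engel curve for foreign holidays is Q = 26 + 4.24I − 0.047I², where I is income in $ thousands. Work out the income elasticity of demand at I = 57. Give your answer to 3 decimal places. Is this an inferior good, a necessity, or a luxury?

At I = 57: Q = 114.9770.
dQ/dI = 4.24 − 0.094I = -1.11800.
η = (dQ/dI)·(I/Q) = -1.11800 × (57/114.9770) = -0.554.
η < 0 ⇒ inferior good.

-0.554 (inferior good)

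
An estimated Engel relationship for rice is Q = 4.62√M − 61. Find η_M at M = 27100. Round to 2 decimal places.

At M = 27100: Q = 699.548.
dQ/dM = 4.62/(2√M) = 0.0140323 at this income.
η = (dQ/dM)·(M/Q) = 0.0140323 × (27100/699.548) = 0.54.

0.54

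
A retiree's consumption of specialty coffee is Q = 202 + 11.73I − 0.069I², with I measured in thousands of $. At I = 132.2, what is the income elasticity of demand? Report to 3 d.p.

-1.575

At I = 132.2: Q = 546.8040.
dQ/dI = 11.73 − 0.138I = -6.51360.
η = (dQ/dI)·(I/Q) = -6.51360 × (132.2/546.8040) = -1.575.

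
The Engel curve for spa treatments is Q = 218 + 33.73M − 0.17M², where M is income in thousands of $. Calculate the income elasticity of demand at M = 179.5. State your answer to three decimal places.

-6.163

At M = 179.5: Q = 795.0925.
dQ/dM = 33.73 − 0.34M = -27.30000.
η = (dQ/dM)·(M/Q) = -27.30000 × (179.5/795.0925) = -6.163.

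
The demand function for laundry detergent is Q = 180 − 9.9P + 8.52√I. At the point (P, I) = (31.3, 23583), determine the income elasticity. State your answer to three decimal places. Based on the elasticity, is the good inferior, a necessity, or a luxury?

At P = 31.3, I = 23583: Q = 1178.526.
Holding P constant, ∂Q/∂I = 8.52/(2√I) = 0.0277402.
η_I = (∂Q/∂I)·(I/Q) = 0.0277402 × (23583/1178.526) = 0.555.
Since 0 < η < 1, this is a necessity.

0.555 (necessity)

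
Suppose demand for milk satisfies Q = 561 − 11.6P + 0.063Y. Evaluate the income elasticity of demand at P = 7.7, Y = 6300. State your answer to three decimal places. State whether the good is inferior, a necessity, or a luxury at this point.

0.457 (necessity)

At P = 7.7, Y = 6300: Q = 868.580.
Holding P constant, ∂Q/∂Y = 0.063.
η_Y = (∂Q/∂Y)·(Y/Q) = 0.063 × (6300/868.580) = 0.457.
Since 0 < η < 1, this is a necessity.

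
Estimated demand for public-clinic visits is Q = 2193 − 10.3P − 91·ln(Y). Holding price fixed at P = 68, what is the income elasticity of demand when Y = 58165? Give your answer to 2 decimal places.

At P = 68, Y = 58165: Q = 494.235.
Holding P constant, ∂Q/∂Y = -91/Y = -0.00156451.
η_Y = (∂Q/∂Y)·(Y/Q) = -0.00156451 × (58165/494.235) = -0.18.

-0.18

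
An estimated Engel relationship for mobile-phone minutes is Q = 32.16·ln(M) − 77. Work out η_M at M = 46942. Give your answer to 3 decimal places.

0.120

At M = 46942: Q = 268.934.
dQ/dM = 32.16/M = 0.000685101 at this income.
η = (dQ/dM)·(M/Q) = 0.000685101 × (46942/268.934) = 0.120.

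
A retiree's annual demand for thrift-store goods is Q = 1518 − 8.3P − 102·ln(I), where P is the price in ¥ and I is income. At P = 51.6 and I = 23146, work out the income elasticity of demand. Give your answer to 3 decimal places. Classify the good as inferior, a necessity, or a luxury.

At P = 51.6, I = 23146: Q = 64.663.
Holding P constant, ∂Q/∂I = -102/I = -0.00440681.
η_I = (∂Q/∂I)·(I/Q) = -0.00440681 × (23146/64.663) = -1.577.
Since η < 0, this is an inferior good.

-1.577 (inferior good)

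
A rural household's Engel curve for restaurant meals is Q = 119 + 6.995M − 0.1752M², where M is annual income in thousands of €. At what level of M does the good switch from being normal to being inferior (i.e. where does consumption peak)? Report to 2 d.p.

dQ/dM = 6.995 − 0.3504M.
The good is inferior where dQ/dM < 0. Setting dQ/dM = 0 gives M = 6.995 / 0.3504 = 19.96.

19.96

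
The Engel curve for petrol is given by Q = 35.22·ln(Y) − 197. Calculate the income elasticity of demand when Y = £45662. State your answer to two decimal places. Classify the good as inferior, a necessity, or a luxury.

0.19 (necessity)

At Y = 45662: Q = 180.876.
dQ/dY = 35.22/Y = 0.00077132 at this income.
η = (dQ/dY)·(Y/Q) = 0.00077132 × (45662/180.876) = 0.19.
Since 0 < η < 1, the good is a necessity.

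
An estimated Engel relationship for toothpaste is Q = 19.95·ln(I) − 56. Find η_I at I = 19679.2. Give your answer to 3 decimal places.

At I = 19679.2: Q = 141.252.
dQ/dI = 19.95/I = 0.00101376 at this income.
η = (dQ/dI)·(I/Q) = 0.00101376 × (19679.2/141.252) = 0.141.

0.141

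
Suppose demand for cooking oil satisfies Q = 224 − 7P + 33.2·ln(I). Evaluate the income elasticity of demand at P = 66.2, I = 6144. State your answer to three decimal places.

0.661

At P = 66.2, I = 6144: Q = 50.211.
Holding P constant, ∂Q/∂I = 33.2/I = 0.00540365.
η_I = (∂Q/∂I)·(I/Q) = 0.00540365 × (6144/50.211) = 0.661.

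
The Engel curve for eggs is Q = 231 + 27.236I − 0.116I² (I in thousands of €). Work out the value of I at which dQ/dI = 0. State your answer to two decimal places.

dQ/dI = 27.236 − 0.232I.
The good is inferior where dQ/dI < 0. Setting dQ/dI = 0 gives I = 27.236 / 0.232 = 117.40.

117.40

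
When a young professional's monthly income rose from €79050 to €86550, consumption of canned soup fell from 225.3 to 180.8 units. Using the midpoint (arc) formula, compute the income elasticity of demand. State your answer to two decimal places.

ΔQ = 180.8 − 225.3 = -44.5; midpoint Q̄ = (225.3 + 180.8)/2 = 203.05.
ΔI = 86550 − 79050 = 7500; midpoint Ī = (79050 + 86550)/2 = 82800.
η = (ΔQ/Q̄) ÷ (ΔI/Ī) = (-44.5/203.05) ÷ (7500/82800) = -2.42.

-2.42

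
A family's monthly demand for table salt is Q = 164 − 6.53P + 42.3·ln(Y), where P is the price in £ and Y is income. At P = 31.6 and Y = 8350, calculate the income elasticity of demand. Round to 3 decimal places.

At P = 31.6, Y = 8350: Q = 339.622.
Holding P constant, ∂Q/∂Y = 42.3/Y = 0.00506587.
η_Y = (∂Q/∂Y)·(Y/Q) = 0.00506587 × (8350/339.622) = 0.125.

0.125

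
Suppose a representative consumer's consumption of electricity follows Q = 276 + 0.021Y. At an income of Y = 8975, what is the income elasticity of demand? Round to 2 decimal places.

0.41

At Y = 8975: Q = 464.475.
dQ/dY = 0.021.
η = (dQ/dY)·(Y/Q) = 0.021 × (8975/464.475) = 0.41.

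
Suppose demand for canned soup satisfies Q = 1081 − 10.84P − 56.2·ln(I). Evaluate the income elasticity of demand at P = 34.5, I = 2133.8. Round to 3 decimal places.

-0.203

At P = 34.5, I = 2133.8: Q = 276.210.
Holding P constant, ∂Q/∂I = -56.2/I = -0.026338.
η_I = (∂Q/∂I)·(I/Q) = -0.026338 × (2133.8/276.210) = -0.203.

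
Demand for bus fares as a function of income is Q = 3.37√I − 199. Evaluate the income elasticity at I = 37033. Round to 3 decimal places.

0.721

At I = 37033: Q = 449.521.
dQ/dI = 3.37/(2√I) = 0.00875599 at this income.
η = (dQ/dI)·(I/Q) = 0.00875599 × (37033/449.521) = 0.721.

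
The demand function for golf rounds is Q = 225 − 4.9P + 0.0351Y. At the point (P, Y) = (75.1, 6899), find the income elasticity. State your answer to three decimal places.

At P = 75.1, Y = 6899: Q = 99.165.
Holding P constant, ∂Q/∂Y = 0.0351.
η_Y = (∂Q/∂Y)·(Y/Q) = 0.0351 × (6899/99.165) = 2.442.

2.442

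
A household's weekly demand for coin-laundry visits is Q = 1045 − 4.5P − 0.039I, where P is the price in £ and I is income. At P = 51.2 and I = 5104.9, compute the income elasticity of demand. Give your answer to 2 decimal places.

At P = 51.2, I = 5104.9: Q = 615.509.
Holding P constant, ∂Q/∂I = −0.039.
η_I = (∂Q/∂I)·(I/Q) = -0.039 × (5104.9/615.509) = -0.32.

-0.32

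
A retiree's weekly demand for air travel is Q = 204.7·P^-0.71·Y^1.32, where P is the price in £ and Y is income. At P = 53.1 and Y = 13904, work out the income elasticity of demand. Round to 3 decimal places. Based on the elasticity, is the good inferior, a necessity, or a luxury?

For a multiplicative demand Q = A·P^α·Y^β, the income elasticity is β everywhere.
Here β = 1.32, so η = 1.320.
Since η > 1, this is a luxury.

1.320 (luxury)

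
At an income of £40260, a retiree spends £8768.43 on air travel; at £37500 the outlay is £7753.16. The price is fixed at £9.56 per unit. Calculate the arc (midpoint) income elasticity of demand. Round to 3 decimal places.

With a constant price, Q₁ = 8768.43/9.56 = 917.200 and Q₂ = 7753.16/9.56 = 811.000 (equivalently, work directly with expenditure since P cancels).
Midpoint %ΔQ = (7753.16 − 8768.43)/8260.80 = -0.12290; midpoint %ΔI = (37500 − 40260)/38880 = -0.07099.
η = -0.12290 / -0.07099 = 1.731.

1.731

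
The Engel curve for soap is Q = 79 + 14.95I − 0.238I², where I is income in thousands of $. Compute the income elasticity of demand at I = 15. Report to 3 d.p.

0.469

At I = 15: Q = 249.7000.
dQ/dI = 14.95 − 0.476I = 7.81000.
η = (dQ/dI)·(I/Q) = 7.81000 × (15/249.7000) = 0.469.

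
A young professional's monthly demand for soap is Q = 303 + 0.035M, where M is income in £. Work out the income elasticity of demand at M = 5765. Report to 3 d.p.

0.400

At M = 5765: Q = 504.775.
dQ/dM = 0.035.
η = (dQ/dM)·(M/Q) = 0.035 × (5765/504.775) = 0.400.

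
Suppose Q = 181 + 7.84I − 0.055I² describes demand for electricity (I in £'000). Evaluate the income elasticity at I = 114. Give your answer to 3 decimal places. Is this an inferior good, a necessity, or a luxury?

-1.488 (inferior good)

At I = 114: Q = 359.9800.
dQ/dI = 7.84 − 0.11I = -4.70000.
η = (dQ/dI)·(I/Q) = -4.70000 × (114/359.9800) = -1.488.
η < 0 ⇒ inferior good.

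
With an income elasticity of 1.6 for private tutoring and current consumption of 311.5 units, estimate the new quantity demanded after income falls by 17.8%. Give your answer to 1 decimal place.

%ΔQ ≈ η × %ΔI = 1.6 × (-17.8%) = -28.48%.
New Q ≈ 311.5 × (1 − 0.2848) = 222.8.

222.8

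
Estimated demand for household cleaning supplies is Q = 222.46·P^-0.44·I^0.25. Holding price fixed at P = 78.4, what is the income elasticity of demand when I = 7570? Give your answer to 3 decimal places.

0.250

For a multiplicative demand Q = A·P^α·I^β, the income elasticity is β everywhere.
Here β = 0.25, so η = 0.250.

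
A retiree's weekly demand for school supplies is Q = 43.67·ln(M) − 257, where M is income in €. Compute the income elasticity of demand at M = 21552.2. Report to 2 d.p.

At M = 21552.2: Q = 178.749.
dQ/dM = 43.67/M = 0.00202624 at this income.
η = (dQ/dM)·(M/Q) = 0.00202624 × (21552.2/178.749) = 0.24.

0.24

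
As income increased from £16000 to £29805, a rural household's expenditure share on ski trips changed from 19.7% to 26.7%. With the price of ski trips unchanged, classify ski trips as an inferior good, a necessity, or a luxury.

The budget share rises as income rises, so η > 1.

luxury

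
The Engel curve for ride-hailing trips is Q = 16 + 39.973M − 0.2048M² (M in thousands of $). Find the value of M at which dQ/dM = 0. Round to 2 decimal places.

97.59

dQ/dM = 39.973 − 0.4096M.
The good is inferior where dQ/dM < 0. Setting dQ/dM = 0 gives M = 39.973 / 0.4096 = 97.59.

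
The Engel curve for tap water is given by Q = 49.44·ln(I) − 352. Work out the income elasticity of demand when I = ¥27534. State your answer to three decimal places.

0.322

At I = 27534: Q = 153.434.
dQ/dI = 49.44/I = 0.0017956 at this income.
η = (dQ/dI)·(I/Q) = 0.0017956 × (27534/153.434) = 0.322.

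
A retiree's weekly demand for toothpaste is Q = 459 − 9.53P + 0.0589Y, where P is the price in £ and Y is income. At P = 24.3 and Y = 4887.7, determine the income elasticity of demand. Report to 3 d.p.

At P = 24.3, Y = 4887.7: Q = 515.307.
Holding P constant, ∂Q/∂Y = 0.0589.
η_Y = (∂Q/∂Y)·(Y/Q) = 0.0589 × (4887.7/515.307) = 0.559.

0.559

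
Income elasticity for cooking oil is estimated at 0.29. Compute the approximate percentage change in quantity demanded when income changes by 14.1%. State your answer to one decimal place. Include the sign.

%ΔQ ≈ η × %ΔI = 0.29 × 14.1% = 4.1%.

4.1%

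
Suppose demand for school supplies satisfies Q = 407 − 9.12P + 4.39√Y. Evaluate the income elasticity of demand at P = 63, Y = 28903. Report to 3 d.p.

0.645

At P = 63, Y = 28903: Q = 578.779.
Holding P constant, ∂Q/∂Y = 4.39/(2√Y) = 0.0129111.
η_Y = (∂Q/∂Y)·(Y/Q) = 0.0129111 × (28903/578.779) = 0.645.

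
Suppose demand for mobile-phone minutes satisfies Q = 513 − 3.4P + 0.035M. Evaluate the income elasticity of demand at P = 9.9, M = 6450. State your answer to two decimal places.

0.32

At P = 9.9, M = 6450: Q = 705.090.
Holding P constant, ∂Q/∂M = 0.035.
η_M = (∂Q/∂M)·(M/Q) = 0.035 × (6450/705.090) = 0.32.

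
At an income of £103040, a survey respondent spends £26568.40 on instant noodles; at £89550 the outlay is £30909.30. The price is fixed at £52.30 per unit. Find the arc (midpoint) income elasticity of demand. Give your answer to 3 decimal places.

With a constant price, Q₁ = 26568.40/52.30 = 508.000 and Q₂ = 30909.30/52.30 = 591.000 (equivalently, work directly with expenditure since P cancels).
Midpoint %ΔQ = (30909.30 − 26568.40)/28738.85 = 0.15105; midpoint %ΔI = (89550 − 103040)/96295 = -0.14009.
η = 0.15105 / -0.14009 = -1.078.

-1.078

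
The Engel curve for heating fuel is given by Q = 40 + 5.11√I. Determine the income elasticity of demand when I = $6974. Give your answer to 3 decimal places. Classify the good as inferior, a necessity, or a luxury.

0.457 (necessity)

At I = 6974: Q = 466.739.
dQ/dI = 5.11/(2√I) = 0.030595 at this income.
η = (dQ/dI)·(I/Q) = 0.030595 × (6974/466.739) = 0.457.
Since 0 < η < 1, the good is a necessity.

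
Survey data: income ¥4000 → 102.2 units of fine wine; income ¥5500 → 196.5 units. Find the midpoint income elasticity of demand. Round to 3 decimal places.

ΔQ = 196.5 − 102.2 = 94.3; midpoint Q̄ = (102.2 + 196.5)/2 = 149.35.
ΔI = 5500 − 4000 = 1500; midpoint Ī = (4000 + 5500)/2 = 4750.
η = (ΔQ/Q̄) ÷ (ΔI/Ī) = (94.3/149.35) ÷ (1500/4750) = 1.999.

1.999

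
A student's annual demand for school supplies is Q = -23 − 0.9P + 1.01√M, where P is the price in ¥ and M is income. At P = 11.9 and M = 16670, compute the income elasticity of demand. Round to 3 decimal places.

At P = 11.9, M = 16670: Q = 96.693.
Holding P constant, ∂Q/∂M = 1.01/(2√M) = 0.00391132.
η_M = (∂Q/∂M)·(M/Q) = 0.00391132 × (16670/96.693) = 0.674.

0.674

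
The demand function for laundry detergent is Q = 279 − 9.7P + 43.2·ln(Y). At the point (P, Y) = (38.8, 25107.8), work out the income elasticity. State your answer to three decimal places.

At P = 38.8, Y = 25107.8: Q = 340.296.
Holding P constant, ∂Q/∂Y = 43.2/Y = 0.00172058.
η_Y = (∂Q/∂Y)·(Y/Q) = 0.00172058 × (25107.8/340.296) = 0.127.

0.127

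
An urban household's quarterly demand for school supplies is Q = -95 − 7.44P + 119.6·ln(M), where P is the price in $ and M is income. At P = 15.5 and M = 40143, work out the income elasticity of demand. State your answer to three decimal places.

0.113

At P = 15.5, M = 40143: Q = 1057.464.
Holding P constant, ∂Q/∂M = 119.6/M = 0.00297935.
η_M = (∂Q/∂M)·(M/Q) = 0.00297935 × (40143/1057.464) = 0.113.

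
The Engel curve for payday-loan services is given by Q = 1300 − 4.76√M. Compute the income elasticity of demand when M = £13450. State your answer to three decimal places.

-0.369

At M = 13450: Q = 747.963.
dQ/dM = -4.76/(2√M) = -0.0205218 at this income.
η = (dQ/dM)·(M/Q) = -0.0205218 × (13450/747.963) = -0.369.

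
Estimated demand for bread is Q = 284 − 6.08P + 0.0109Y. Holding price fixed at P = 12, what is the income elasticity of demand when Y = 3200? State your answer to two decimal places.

At P = 12, Y = 3200: Q = 245.920.
Holding P constant, ∂Q/∂Y = 0.0109.
η_Y = (∂Q/∂Y)·(Y/Q) = 0.0109 × (3200/245.920) = 0.14.

0.14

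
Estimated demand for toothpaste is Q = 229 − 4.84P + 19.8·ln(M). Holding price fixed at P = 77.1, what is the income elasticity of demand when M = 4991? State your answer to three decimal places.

0.810

At P = 77.1, M = 4991: Q = 24.441.
Holding P constant, ∂Q/∂M = 19.8/M = 0.00396714.
η_M = (∂Q/∂M)·(M/Q) = 0.00396714 × (4991/24.441) = 0.810.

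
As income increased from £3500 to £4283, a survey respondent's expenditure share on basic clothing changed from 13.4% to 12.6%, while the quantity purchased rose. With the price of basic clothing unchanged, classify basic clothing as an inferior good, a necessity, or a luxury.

necessity

Quantity rises but the budget share falls as income rises, so 0 < η < 1.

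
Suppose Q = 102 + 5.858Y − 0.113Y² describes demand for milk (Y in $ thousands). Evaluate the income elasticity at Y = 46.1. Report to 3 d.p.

-1.594

At Y = 46.1: Q = 131.9051.
dQ/dY = 5.858 − 0.226Y = -4.56060.
η = (dQ/dY)·(Y/Q) = -4.56060 × (46.1/131.9051) = -1.594.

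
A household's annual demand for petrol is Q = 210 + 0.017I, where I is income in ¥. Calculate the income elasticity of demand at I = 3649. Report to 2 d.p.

0.23

At I = 3649: Q = 272.033.
dQ/dI = 0.017.
η = (dQ/dI)·(I/Q) = 0.017 × (3649/272.033) = 0.23.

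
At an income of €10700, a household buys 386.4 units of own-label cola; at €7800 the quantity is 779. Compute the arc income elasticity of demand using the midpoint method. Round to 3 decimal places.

ΔQ = 779 − 386.4 = 392.6; midpoint Q̄ = (386.4 + 779)/2 = 582.7.
ΔI = 7800 − 10700 = -2900; midpoint Ī = (10700 + 7800)/2 = 9250.
η = (ΔQ/Q̄) ÷ (ΔI/Ī) = (392.6/582.7) ÷ (-2900/9250) = -2.149.

-2.149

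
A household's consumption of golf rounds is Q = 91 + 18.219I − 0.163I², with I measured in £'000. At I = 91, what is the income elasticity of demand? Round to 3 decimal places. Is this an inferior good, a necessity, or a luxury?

-2.610 (inferior good)

At I = 91: Q = 399.1260.
dQ/dI = 18.219 − 0.326I = -11.44700.
η = (dQ/dI)·(I/Q) = -11.44700 × (91/399.1260) = -2.610.
η < 0 ⇒ inferior good.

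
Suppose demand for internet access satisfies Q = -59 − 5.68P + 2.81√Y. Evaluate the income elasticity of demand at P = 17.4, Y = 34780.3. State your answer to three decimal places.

0.715

At P = 17.4, Y = 34780.3: Q = 366.218.
Holding P constant, ∂Q/∂Y = 2.81/(2√Y) = 0.00753372.
η_Y = (∂Q/∂Y)·(Y/Q) = 0.00753372 × (34780.3/366.218) = 0.715.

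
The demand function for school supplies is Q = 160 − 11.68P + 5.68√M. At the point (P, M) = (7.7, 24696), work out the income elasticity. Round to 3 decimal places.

0.464

At P = 7.7, M = 24696: Q = 962.674.
Holding P constant, ∂Q/∂M = 5.68/(2√M) = 0.018072.
η_M = (∂Q/∂M)·(M/Q) = 0.018072 × (24696/962.674) = 0.464.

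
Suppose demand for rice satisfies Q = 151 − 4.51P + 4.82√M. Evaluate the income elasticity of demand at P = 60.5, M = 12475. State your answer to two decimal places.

At P = 60.5, M = 12475: Q = 416.498.
Holding P constant, ∂Q/∂M = 4.82/(2√M) = 0.0215773.
η_M = (∂Q/∂M)·(M/Q) = 0.0215773 × (12475/416.498) = 0.65.

0.65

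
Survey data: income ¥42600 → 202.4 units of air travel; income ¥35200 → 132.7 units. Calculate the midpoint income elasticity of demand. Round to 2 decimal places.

ΔQ = 132.7 − 202.4 = -69.7; midpoint Q̄ = (202.4 + 132.7)/2 = 167.55.
ΔI = 35200 − 42600 = -7400; midpoint Ī = (42600 + 35200)/2 = 38900.
η = (ΔQ/Q̄) ÷ (ΔI/Ī) = (-69.7/167.55) ÷ (-7400/38900) = 2.19.

2.19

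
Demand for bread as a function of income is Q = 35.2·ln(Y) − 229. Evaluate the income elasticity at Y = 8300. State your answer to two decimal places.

At Y = 8300: Q = 88.645.
dQ/dY = 35.2/Y = 0.00424096 at this income.
η = (dQ/dY)·(Y/Q) = 0.00424096 × (8300/88.645) = 0.40.

0.40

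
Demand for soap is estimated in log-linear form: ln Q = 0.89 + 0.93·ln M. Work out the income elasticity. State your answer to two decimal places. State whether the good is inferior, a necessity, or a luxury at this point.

0.93 (necessity)

In a log-linear demand, the coefficient on ln M is the income elasticity.
So η = 0.93.
0 < η < 1 ⇒ necessity.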